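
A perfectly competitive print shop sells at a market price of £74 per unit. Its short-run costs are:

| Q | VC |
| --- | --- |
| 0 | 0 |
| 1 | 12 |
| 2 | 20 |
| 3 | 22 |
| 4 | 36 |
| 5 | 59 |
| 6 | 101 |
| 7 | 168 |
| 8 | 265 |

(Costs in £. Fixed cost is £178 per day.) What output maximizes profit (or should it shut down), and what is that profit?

Compute π = P·Q − TC at each output: Q=0: -178; Q=1: -116; Q=2: -50; Q=3: 22; Q=4: 82; Q=5: 133; Q=6: 165; Q=7: 172; Q=8: 149.
Profit is maximized at Q = 7. AVC there is 168/7 = £24 ≤ P, so producing beats shutting down (which would give -£178).

Q = 7; profit = £172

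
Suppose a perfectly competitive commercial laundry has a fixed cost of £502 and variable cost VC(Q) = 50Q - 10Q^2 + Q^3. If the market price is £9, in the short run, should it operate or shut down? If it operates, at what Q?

Shut down

Strip out fixed cost: VC = 50Q - 10Q^2 + Q^3. Then AVC = 50 - 10Q + Q^2 and MC = 50 - 20Q + 3Q^2.
The AVC parabola has its vertex at Q = 10/2 = 5, where AVC = 50 - 10·5 + 5^2 = £25.
P = £9 lies below min AVC = £25; no output level covers variable cost.
Shutting down limits the loss to fixed cost, £502.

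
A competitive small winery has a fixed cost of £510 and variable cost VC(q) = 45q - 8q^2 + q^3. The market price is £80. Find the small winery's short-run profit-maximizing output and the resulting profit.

AVC = 45 - 8q + q^2; min AVC = £29 at q = 4. Since P = £80 ≥ min AVC, the firm produces.
With MC = 45 - 16q + 3q^2, P = MC on the upward-sloping part at q* = 7.
TR = 80·7 = 560. TC = 510 + 266 = 776. Profit = 560 − 776 = -£216.
That loss of £216 beats the £510 the firm would lose by shutting down; producing recovers £294 of fixed cost.

Profit = -£216 at q = 7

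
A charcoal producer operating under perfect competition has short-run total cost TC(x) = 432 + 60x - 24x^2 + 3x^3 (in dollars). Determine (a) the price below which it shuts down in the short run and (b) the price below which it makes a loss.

Shutdown price = min AVC. AVC = 60 - 24x + 3x^2, with vertex at x = 4 and minimum $12.
ATC = 432/x + 60 - 24x + 3x^2. Setting dATC/dx = −432/x^2 − 24 + 6x = 0 gives x = 6 (since 6·6^3 − 24·6^2 = 432).
min ATC = 432/6 + 60 − 24·6 + 3·6^2 = $96. That is the break-even price.
Between these two prices the firm operates at a loss; above $96 it earns a profit.

Shutdown price = $12; break-even price = $96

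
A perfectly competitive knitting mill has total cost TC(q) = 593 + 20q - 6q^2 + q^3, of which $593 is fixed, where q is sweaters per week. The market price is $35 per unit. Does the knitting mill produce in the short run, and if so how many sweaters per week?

Variable cost is VC = 20q - 6q^2 + q^3, so AVC = VC/q = 20 - 6q + q^2 and MC = dTC/dq = 20 - 12q + 3q^2.
AVC is minimized where dAVC/dq = -6 + 2q = 0, at q = 3; min AVC = 20 - 6·3 + 3^2 = $11.
P = $35 exceeds min AVC = $11, so the firm stays open.
P = MC gives -15 - 12q + 3q^2 = 0, with roots -1 and 5. Take the larger (rising MC): q* = 5.
Check: AVC at q = 5 is $15 ≤ P, so revenue covers variable cost.
Profit = P·q − TC = 35·5 − 668 = -$493, a loss, but smaller than the $593 fixed cost the firm would lose by shutting down.

Produce at q = 5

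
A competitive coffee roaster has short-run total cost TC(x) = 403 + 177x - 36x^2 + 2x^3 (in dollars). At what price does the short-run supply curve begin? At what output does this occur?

The shutdown price is the minimum of AVC. VC = 177x - 36x^2 + 2x^3, so AVC = 177 - 36x + 2x^2.
dAVC/dx = -36 + 4x = 0 gives x = 9. min AVC = 177 - 36·9 + 2·9^2 = 15.
The firm shuts down for any P below $15.

$15 per unit, at x = 9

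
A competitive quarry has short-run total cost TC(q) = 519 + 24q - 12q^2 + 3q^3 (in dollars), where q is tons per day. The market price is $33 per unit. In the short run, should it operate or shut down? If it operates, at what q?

Produce at q = 3

From TC, MC = TC'(q) = 24 - 24q + 9q^2 and AVC = VC/q = 24 - 12q + 3q^2.
The AVC parabola has its vertex at q = 12/6 = 2, where AVC = 24 - 12·2 + 3·2^2 = $12.
P = $33 exceeds min AVC = $12, so the firm stays open.
Solving P = MC: -9 - 24q + 9q^2 = 0 ⇒ q = -1/3 or 3. On the upward-sloping branch, q* = 3.
Check: AVC at q = 3 is $15 ≤ P, so revenue covers variable cost.
Profit = P·q − TC = 33·3 − 564 = -$465, a loss, but smaller than the $519 fixed cost the firm would lose by shutting down.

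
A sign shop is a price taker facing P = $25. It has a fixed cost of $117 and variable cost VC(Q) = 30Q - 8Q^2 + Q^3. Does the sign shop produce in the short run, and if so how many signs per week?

From TC, MC = TC'(Q) = 30 - 16Q + 3Q^2 and AVC = VC/Q = 30 - 8Q + Q^2.
AVC is minimized where dAVC/dQ = -8 + 2Q = 0, at Q = 4; min AVC = 30 - 8·4 + 4^2 = $14.
P = $25 exceeds min AVC = $14, so the firm stays open.
P = MC gives 5 - 16Q + 3Q^2 = 0, with roots 1/3 and 5. Take the larger (rising MC): Q* = 5.
Check: AVC at Q = 5 is $15 ≤ P, so revenue covers variable cost.
Profit = P·Q − TC = 25·5 − 192 = -$67, a loss, but smaller than the $117 fixed cost the firm would lose by shutting down.

Produce at Q = 5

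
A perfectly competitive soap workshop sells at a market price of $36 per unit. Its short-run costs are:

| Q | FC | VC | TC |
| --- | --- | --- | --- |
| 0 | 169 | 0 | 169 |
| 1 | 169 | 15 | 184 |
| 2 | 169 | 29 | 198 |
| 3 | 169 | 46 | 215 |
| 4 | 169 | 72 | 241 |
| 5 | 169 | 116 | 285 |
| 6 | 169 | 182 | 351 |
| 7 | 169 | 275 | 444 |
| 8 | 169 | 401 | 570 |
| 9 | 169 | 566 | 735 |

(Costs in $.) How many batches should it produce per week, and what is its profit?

Compute π = P·Q − TC at each output: Q=0: -169; Q=1: -148; Q=2: -126; Q=3: -107; Q=4: -97; Q=5: -105; Q=6: -135; Q=7: -192; Q=8: -282; Q=9: -411.
Profit is maximized at Q = 4. AVC there is 72/4 = $18 ≤ P, so producing beats shutting down (which would give -$169).

Q = 4; profit = -$97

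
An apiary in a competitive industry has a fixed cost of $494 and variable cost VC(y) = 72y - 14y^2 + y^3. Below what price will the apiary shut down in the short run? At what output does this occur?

The firm shuts down when price falls below the minimum of average variable cost. AVC = VC/y = 72 - 14y + y^2.
dAVC/dy = -14 + 2y = 0 gives y = 7. min AVC = 72 - 14·7 + 7^2 = 23.
For P < $23 the firm produces nothing.

$23 per unit, at y = 7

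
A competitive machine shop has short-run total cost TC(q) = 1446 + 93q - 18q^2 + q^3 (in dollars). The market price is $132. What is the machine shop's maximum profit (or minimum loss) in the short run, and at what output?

Profit = -$94 at q = 13

AVC = 93 - 18q + q^2 has its minimum $12 at q = 9; price $132 clears that bar, so the firm operates.
With MC = 93 - 36q + 3q^2, P = MC on the upward-sloping part at q* = 13.
TR = 132·13 = 1716. TC = 1446 + 364 = 1810. Profit = 1716 − 1810 = -$94.
That loss of $94 beats the $1446 the firm would lose by shutting down; producing recovers $1352 of fixed cost.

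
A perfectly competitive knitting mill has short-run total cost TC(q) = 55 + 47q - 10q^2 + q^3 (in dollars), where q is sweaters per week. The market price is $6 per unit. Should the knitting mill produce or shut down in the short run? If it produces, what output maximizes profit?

Shut down

From TC, MC = TC'(q) = 47 - 20q + 3q^2 and AVC = VC/q = 47 - 10q + q^2.
The AVC parabola has its vertex at q = 10/2 = 5, where AVC = 47 - 10·5 + 5^2 = $22.
Since P = $6 < min AVC = $22, price fails to cover variable cost at any output.
Shutting down limits the loss to fixed cost, $55.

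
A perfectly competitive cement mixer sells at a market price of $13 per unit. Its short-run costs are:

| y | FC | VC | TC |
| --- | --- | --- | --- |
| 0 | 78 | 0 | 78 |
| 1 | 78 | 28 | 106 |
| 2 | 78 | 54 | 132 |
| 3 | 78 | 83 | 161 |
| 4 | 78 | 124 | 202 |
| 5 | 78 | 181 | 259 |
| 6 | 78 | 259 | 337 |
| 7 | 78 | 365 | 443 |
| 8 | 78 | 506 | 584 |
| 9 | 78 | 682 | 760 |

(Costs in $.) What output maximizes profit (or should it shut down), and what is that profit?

Tabulate TR − TC: y=0: -78; y=1: -93; y=2: -106; y=3: -122; y=4: -150; y=5: -194; y=6: -259; y=7: -352; y=8: -480; y=9: -643.
Profit is highest at y = 0. Equivalently, the lowest AVC in the table is 54/2 ≈ $27 at y = 2, and P = $13 falls below it — price never covers variable cost, so the firm shuts down and loses only its fixed cost.

y = 0 (shut down); profit = -$78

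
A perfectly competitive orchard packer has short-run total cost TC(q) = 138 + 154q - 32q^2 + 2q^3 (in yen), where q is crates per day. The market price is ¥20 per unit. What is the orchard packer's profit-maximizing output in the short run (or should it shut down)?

From TC, MC = TC'(q) = 154 - 64q + 6q^2 and AVC = VC/q = 154 - 32q + 2q^2.
AVC is minimized where dAVC/dq = -32 + 4q = 0, at q = 8; min AVC = 154 - 32·8 + 2·8^2 = ¥26.
Since P = ¥20 < min AVC = ¥26, price fails to cover variable cost at any output.
The firm minimizes its loss by shutting down and losing only its fixed cost of ¥138.

Shut down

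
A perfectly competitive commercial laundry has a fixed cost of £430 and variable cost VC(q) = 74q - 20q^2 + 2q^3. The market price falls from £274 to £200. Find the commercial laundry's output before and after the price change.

AVC = 74 - 20q + 2q^2, minimized at q = 5 where min AVC = £24. MC = 74 - 40q + 6q^2.
With P = £274 above the shutdown price, P = MC gives q = 10.
At P = £200 ≥ min AVC, set P = MC: q = 9. The firm stays open but cuts output.

Output falls from 10 to 9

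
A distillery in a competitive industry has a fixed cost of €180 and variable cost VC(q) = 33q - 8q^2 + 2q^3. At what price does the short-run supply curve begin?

Short-run supply begins at min AVC. From VC = 33q - 8q^2 + 2q^3, AVC = 33 - 8q + 2q^2.
dAVC/dq = -8 + 4q = 0 gives q = 2. min AVC = 33 - 8·2 + 2·2^2 = 25.
So the shutdown price is €25.

€25 per unit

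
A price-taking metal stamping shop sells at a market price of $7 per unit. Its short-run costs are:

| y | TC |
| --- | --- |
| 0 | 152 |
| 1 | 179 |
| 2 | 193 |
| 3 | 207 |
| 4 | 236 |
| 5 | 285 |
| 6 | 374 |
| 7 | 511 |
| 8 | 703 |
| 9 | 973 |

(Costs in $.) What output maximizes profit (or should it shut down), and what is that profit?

y = 0 (shut down); profit = -$152

Profit at each row (π = 7y − TC): y=0: -152; y=1: -172; y=2: -179; y=3: -186; y=4: -208; y=5: -250; y=6: -332; y=7: -462; y=8: -647; y=9: -910.
Profit is highest at y = 0. Equivalently, the lowest AVC in the table is 55/3 ≈ $18.33 at y = 3, and P = $7 falls below it — price never covers variable cost, so the firm shuts down and loses only its fixed cost.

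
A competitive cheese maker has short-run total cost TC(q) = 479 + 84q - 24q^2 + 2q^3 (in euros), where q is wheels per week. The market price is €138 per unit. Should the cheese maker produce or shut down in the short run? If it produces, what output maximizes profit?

Produce at q = 9

Strip out fixed cost: VC = 84q - 24q^2 + 2q^3. Then AVC = 84 - 24q + 2q^2 and MC = 84 - 48q + 6q^2.
AVC hits its minimum where MC = AVC, at q = 6, giving min AVC = 84 - 24·6 + 2·6^2 = €12.
P = €138 exceeds min AVC = €12, so the firm stays open.
Solving P = MC: -54 - 48q + 6q^2 = 0 ⇒ q = -1 or 9. On the upward-sloping branch, q* = 9.
Check: AVC at q = 9 is €30 ≤ P, so revenue covers variable cost.
Profit = P·q − TC = 138·9 − 749 = €493.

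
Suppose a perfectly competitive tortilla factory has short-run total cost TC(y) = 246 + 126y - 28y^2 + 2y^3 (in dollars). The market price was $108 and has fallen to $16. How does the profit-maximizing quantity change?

MC = 126 - 56y + 6y^2; the shutdown threshold is min AVC = $28 (at y = 7).
With P = $108 above the shutdown price, P = MC gives y = 9.
At P = $16 < min AVC = $28, price no longer covers variable cost at any output, so the firm shuts down: y = 0.

Output falls from 9 to 0 (the firm shuts down)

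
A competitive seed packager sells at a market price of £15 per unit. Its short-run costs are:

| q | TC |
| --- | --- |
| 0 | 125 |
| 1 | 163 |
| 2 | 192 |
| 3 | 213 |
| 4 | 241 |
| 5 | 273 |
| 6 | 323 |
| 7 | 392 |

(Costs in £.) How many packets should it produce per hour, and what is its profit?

q = 0 (shut down); profit = -£125

Compute π = P·q − TC at each output: q=0: -125; q=1: -148; q=2: -162; q=3: -168; q=4: -181; q=5: -198; q=6: -233; q=7: -287.
Profit is highest at q = 0. Equivalently, the lowest AVC in the table is 116/4 ≈ £29 at q = 4, and P = £15 falls below it — price never covers variable cost, so the firm shuts down and loses only its fixed cost.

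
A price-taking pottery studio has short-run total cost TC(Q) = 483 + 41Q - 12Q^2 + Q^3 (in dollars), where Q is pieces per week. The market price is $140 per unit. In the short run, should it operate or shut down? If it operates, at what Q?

Produce at Q = 11

Variable cost is VC = 41Q - 12Q^2 + Q^3, so AVC = VC/Q = 41 - 12Q + Q^2 and MC = dTC/dQ = 41 - 24Q + 3Q^2.
The AVC parabola has its vertex at Q = 12/2 = 6, where AVC = 41 - 12·6 + 6^2 = $5.
Since P = $140 ≥ min AVC = $5, price covers variable cost and the firm should produce.
Set P = MC: 140 = 41 - 24Q + 3Q^2 → -99 - 24Q + 3Q^2 = 0. The roots are Q = -3 and Q = 11; the profit-maximizing output is on the rising part of MC, so Q* = 11.
Check: AVC at Q = 11 is $30 ≤ P, so revenue covers variable cost.
Profit = P·Q − TC = 140·11 − 813 = $727.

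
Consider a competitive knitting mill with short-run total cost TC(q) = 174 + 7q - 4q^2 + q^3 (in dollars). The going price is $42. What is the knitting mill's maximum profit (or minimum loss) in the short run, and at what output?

AVC = 7 - 4q + q^2 has its minimum $3 at q = 2; price $42 clears that bar, so the firm operates.
MC = 7 - 8q + 3q^2. Setting P = MC and taking the root on the rising branch gives q* = 5.
TR = 42·5 = 210. TC = 174 + 60 = 234. Profit = 210 − 234 = -$24.
That loss of $24 beats the $174 the firm would lose by shutting down; producing recovers $150 of fixed cost.

Profit = -$24 at q = 5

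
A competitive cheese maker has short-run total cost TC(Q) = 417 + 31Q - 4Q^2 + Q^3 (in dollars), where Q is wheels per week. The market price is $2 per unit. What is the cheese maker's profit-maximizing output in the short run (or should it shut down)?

Shut down

Strip out fixed cost: VC = 31Q - 4Q^2 + Q^3. Then AVC = 31 - 4Q + Q^2 and MC = 31 - 8Q + 3Q^2.
The AVC parabola has its vertex at Q = 4/2 = 2, where AVC = 31 - 4·2 + 2^2 = $27.
With P < min AVC ($2 < $27), every unit sold adds to the loss.
Best response: produce nothing and absorb the $417 fixed cost.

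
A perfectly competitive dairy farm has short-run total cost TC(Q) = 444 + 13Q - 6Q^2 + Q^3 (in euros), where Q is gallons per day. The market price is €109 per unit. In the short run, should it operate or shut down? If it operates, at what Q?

Produce at Q = 8

Strip out fixed cost: VC = 13Q - 6Q^2 + Q^3. Then AVC = 13 - 6Q + Q^2 and MC = 13 - 12Q + 3Q^2.
AVC hits its minimum where MC = AVC, at Q = 3, giving min AVC = 13 - 6·3 + 3^2 = €4.
Because €109 ≥ €4, revenue can cover variable cost; the firm operates.
P = MC gives -96 - 12Q + 3Q^2 = 0, with roots -4 and 8. Take the larger (rising MC): Q* = 8.
Check: AVC at Q = 8 is €29 ≤ P, so revenue covers variable cost.
Profit = P·Q − TC = 109·8 − 676 = €196.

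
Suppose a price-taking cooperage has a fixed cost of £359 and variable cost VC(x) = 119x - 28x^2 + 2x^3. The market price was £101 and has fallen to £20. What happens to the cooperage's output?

MC = 119 - 56x + 6x^2; the shutdown threshold is min AVC = £21 (at x = 7).
At P = £101 ≥ min AVC, set P = MC on the rising branch: x = 9.
At P = £20 < min AVC = £21, price no longer covers variable cost at any output, so the firm shuts down: x = 0.

Output falls from 9 to 0 (the firm shuts down)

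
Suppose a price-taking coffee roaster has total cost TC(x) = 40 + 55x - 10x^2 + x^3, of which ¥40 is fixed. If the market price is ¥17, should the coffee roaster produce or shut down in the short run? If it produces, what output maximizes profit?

Shut down

Variable cost is VC = 55x - 10x^2 + x^3, so AVC = VC/x = 55 - 10x + x^2 and MC = dTC/dx = 55 - 20x + 3x^2.
AVC hits its minimum where MC = AVC, at x = 5, giving min AVC = 55 - 10·5 + 5^2 = ¥30.
Since P = ¥17 < min AVC = ¥30, price fails to cover variable cost at any output.
Best response: produce nothing and absorb the ¥40 fixed cost.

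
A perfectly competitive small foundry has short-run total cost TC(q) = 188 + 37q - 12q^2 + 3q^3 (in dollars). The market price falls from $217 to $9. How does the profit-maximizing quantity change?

AVC = 37 - 12q + 3q^2, minimized at q = 2 where min AVC = $25. MC = 37 - 24q + 9q^2.
At P = $217 ≥ min AVC, set P = MC on the rising branch: q = 6.
At P = $9 < min AVC = $25, price no longer covers variable cost at any output, so the firm shuts down: q = 0.

Output falls from 6 to 0 (the firm shuts down)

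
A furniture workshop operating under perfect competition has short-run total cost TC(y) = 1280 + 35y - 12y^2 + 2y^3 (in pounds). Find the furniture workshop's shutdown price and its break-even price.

Shutdown price = min AVC. AVC = 35 - 12y + 2y^2, with vertex at y = 3 and minimum £17.
ATC = 1280/y + 35 - 12y + 2y^2. Setting dATC/dy = −1280/y^2 − 12 + 4y = 0 gives y = 8 (since 4·8^3 − 12·8^2 = 1280).
min ATC = 1280/8 + 35 − 12·8 + 2·8^2 = £227. That is the break-even price.
For £17 ≤ P < £227 the firm produces at a loss; below £17 it shuts down.

Shutdown price = £17; break-even price = £227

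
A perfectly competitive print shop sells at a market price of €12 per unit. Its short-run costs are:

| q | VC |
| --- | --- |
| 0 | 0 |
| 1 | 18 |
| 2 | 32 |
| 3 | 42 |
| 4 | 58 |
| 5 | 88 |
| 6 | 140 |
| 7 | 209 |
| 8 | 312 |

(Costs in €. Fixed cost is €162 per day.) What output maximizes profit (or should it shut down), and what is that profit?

Compute π = P·q − TC at each output: q=0: -162; q=1: -168; q=2: -170; q=3: -168; q=4: -172; q=5: -190; q=6: -230; q=7: -287; q=8: -378.
Profit is highest at q = 0. Equivalently, the lowest AVC in the table is 42/3 ≈ €14 at q = 3, and P = €12 falls below it — price never covers variable cost, so the firm shuts down and loses only its fixed cost.

q = 0 (shut down); profit = -€162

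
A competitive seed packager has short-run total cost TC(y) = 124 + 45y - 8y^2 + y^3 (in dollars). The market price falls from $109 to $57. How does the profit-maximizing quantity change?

Output falls from 8 to 6

AVC = 45 - 8y + y^2, minimized at y = 4 where min AVC = $29. MC = 45 - 16y + 3y^2.
With P = $109 above the shutdown price, P = MC gives y = 8.
At P = $57 ≥ min AVC, set P = MC: y = 6. The firm stays open but cuts output.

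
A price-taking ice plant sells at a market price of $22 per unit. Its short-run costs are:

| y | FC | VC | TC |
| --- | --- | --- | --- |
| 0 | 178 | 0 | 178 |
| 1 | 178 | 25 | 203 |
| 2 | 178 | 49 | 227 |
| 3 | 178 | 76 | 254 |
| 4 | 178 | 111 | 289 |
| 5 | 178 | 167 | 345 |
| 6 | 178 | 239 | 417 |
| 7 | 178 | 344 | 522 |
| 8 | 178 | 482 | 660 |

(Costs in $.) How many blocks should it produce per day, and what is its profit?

Tabulate TR − TC: y=0: -178; y=1: -181; y=2: -183; y=3: -188; y=4: -201; y=5: -235; y=6: -285; y=7: -368; y=8: -484.
Profit is highest at y = 0. Equivalently, the lowest AVC in the table is 49/2 ≈ $24.50 at y = 2, and P = $22 falls below it — price never covers variable cost, so the firm shuts down and loses only its fixed cost.

y = 0 (shut down); profit = -$178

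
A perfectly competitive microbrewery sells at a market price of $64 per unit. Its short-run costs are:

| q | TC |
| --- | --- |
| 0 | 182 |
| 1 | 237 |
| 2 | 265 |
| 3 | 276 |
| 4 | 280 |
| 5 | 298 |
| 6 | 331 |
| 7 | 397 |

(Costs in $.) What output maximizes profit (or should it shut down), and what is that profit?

Profit at each row (π = 64q − TC): q=0: -182; q=1: -173; q=2: -137; q=3: -84; q=4: -24; q=5: 22; q=6: 53; q=7: 51.
Profit is maximized at q = 6. AVC there is 149/6 = $24.83 ≤ P, so producing beats shutting down (which would give -$182).

q = 6; profit = $53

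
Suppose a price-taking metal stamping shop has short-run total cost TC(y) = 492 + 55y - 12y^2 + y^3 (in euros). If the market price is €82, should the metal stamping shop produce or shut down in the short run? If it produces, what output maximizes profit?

Produce at y = 9

From TC, MC = TC'(y) = 55 - 24y + 3y^2 and AVC = VC/y = 55 - 12y + y^2.
AVC is minimized where dAVC/dy = -12 + 2y = 0, at y = 6; min AVC = 55 - 12·6 + 6^2 = €19.
P = €82 exceeds min AVC = €19, so the firm stays open.
Set P = MC: 82 = 55 - 24y + 3y^2 → -27 - 24y + 3y^2 = 0. The roots are y = -1 and y = 9; the profit-maximizing output is on the rising part of MC, so y* = 9.
Check: AVC at y = 9 is €28 ≤ P, so revenue covers variable cost.
Profit = P·y − TC = 82·9 − 744 = -€6, a loss, but smaller than the €492 fixed cost the firm would lose by shutting down.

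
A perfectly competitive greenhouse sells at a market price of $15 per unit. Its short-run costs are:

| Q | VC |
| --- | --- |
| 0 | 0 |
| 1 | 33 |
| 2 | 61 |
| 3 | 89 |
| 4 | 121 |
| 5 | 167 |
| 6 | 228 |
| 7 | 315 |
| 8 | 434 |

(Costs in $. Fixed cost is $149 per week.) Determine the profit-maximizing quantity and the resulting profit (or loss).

Profit at each row (π = 15Q − TC): Q=0: -149; Q=1: -167; Q=2: -180; Q=3: -193; Q=4: -210; Q=5: -241; Q=6: -287; Q=7: -359; Q=8: -463.
Profit is highest at Q = 0. Equivalently, the lowest AVC in the table is 89/3 ≈ $29.67 at Q = 3, and P = $15 falls below it — price never covers variable cost, so the firm shuts down and loses only its fixed cost.

Q = 0 (shut down); profit = -$149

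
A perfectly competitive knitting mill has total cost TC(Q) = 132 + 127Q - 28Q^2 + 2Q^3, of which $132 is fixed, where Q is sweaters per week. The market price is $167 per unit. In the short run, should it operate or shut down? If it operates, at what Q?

Produce at Q = 10

Strip out fixed cost: VC = 127Q - 28Q^2 + 2Q^3. Then AVC = 127 - 28Q + 2Q^2 and MC = 127 - 56Q + 6Q^2.
The AVC parabola has its vertex at Q = 28/4 = 7, where AVC = 127 - 28·7 + 2·7^2 = $29.
Because $167 ≥ $29, revenue can cover variable cost; the firm operates.
P = MC gives -40 - 56Q + 6Q^2 = 0, with roots -2/3 and 10. Take the larger (rising MC): Q* = 10.
Check: AVC at Q = 10 is $47 ≤ P, so revenue covers variable cost.
Profit = P·Q − TC = 167·10 − 602 = $1068.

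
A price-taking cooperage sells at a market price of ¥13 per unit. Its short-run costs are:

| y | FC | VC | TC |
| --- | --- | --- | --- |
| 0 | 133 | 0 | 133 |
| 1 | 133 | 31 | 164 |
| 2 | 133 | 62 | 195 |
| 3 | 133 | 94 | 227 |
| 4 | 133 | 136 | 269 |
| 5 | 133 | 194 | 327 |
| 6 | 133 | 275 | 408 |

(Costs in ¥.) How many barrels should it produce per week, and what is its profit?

y = 0 (shut down); profit = -¥133

Tabulate TR − TC: y=0: -133; y=1: -151; y=2: -169; y=3: -188; y=4: -217; y=5: -262; y=6: -330.
Profit is highest at y = 0. Equivalently, the lowest AVC in the table is 31/1 ≈ ¥31 at y = 1, and P = ¥13 falls below it — price never covers variable cost, so the firm shuts down and loses only its fixed cost.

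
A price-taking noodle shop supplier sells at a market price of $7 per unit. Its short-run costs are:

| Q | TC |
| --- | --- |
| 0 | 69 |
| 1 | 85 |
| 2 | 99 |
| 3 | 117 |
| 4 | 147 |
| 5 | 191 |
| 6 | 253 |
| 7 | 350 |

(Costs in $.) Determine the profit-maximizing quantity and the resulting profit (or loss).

Q = 0 (shut down); profit = -$69

Tabulate TR − TC: Q=0: -69; Q=1: -78; Q=2: -85; Q=3: -96; Q=4: -119; Q=5: -156; Q=6: -211; Q=7: -301.
Profit is highest at Q = 0. Equivalently, the lowest AVC in the table is 30/2 ≈ $15 at Q = 2, and P = $7 falls below it — price never covers variable cost, so the firm shuts down and loses only its fixed cost.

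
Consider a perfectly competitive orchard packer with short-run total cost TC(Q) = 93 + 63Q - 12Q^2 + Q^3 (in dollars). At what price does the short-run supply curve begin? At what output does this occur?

The firm shuts down when price falls below the minimum of average variable cost. AVC = VC/Q = 63 - 12Q + Q^2.
At the minimum of AVC, MC = AVC. MC = 63 - 24Q + 3Q^2; setting MC = AVC gives 2Q^2 - 12Q = 0, so Q = 6. min AVC = 27.
So the shutdown price is $27.

$27 per unit, at Q = 6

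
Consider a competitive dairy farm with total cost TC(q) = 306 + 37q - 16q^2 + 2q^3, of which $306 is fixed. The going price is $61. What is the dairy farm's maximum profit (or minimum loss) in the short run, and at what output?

Profit = -$18 at q = 6

AVC = 37 - 16q + 2q^2; min AVC = $5 at q = 4. Since P = $61 ≥ min AVC, the firm produces.
With MC = 37 - 32q + 6q^2, P = MC on the upward-sloping part at q* = 6.
TR = 61·6 = 366. TC = 306 + 78 = 384. Profit = 366 − 384 = -$18.
That loss of $18 beats the $306 the firm would lose by shutting down; producing recovers $288 of fixed cost.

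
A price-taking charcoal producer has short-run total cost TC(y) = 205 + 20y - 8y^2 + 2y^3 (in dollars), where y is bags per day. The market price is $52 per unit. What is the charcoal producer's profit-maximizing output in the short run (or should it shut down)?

Variable cost is VC = 20y - 8y^2 + 2y^3, so AVC = VC/y = 20 - 8y + 2y^2 and MC = dTC/dy = 20 - 16y + 6y^2.
The AVC parabola has its vertex at y = 8/4 = 2, where AVC = 20 - 8·2 + 2·2^2 = $12.
Because $52 ≥ $12, revenue can cover variable cost; the firm operates.
Set P = MC: 52 = 20 - 16y + 6y^2 → -32 - 16y + 6y^2 = 0. The roots are y = -4/3 and y = 4; the profit-maximizing output is on the rising part of MC, so y* = 4.
Check: AVC at y = 4 is $20 ≤ P, so revenue covers variable cost.
Profit = P·y − TC = 52·4 − 285 = -$77, a loss, but smaller than the $205 fixed cost the firm would lose by shutting down.

Produce at y = 4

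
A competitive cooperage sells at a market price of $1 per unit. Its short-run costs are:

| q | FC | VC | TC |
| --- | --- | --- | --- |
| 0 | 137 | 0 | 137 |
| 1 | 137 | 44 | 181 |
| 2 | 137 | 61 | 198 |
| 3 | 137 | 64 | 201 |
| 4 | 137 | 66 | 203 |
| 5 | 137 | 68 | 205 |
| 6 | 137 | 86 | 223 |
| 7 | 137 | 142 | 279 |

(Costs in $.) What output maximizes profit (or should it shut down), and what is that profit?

q = 0 (shut down); profit = -$137

Profit at each row (π = 1q − TC): q=0: -137; q=1: -180; q=2: -196; q=3: -198; q=4: -199; q=5: -200; q=6: -217; q=7: -272.
Profit is highest at q = 0. Equivalently, the lowest AVC in the table is 68/5 ≈ $13.60 at q = 5, and P = $1 falls below it — price never covers variable cost, so the firm shuts down and loses only its fixed cost.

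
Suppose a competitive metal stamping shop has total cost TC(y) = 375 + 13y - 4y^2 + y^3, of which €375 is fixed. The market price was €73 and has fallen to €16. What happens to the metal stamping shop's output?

AVC = 13 - 4y + y^2, minimized at y = 2 where min AVC = €9. MC = 13 - 8y + 3y^2.
With P = €73 above the shutdown price, P = MC gives y = 6.
At P = €16 ≥ min AVC, set P = MC: y = 3. The firm stays open but cuts output.

Output falls from 6 to 3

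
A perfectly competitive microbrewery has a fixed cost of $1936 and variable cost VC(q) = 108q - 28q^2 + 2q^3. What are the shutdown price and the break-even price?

AVC = 108 - 28q + 2q^2; minimized at q = 7, giving min AVC = $10. That is the shutdown price.
ATC = 1936/q + 108 - 28q + 2q^2. Setting dATC/dq = −1936/q^2 − 28 + 4q = 0 gives q = 11 (since 4·11^3 − 28·11^2 = 1936).
min ATC = 1936/11 + 108 − 28·11 + 2·11^2 = $218. That is the break-even price.
For $10 ≤ P < $218 the firm produces at a loss; below $10 it shuts down.

Shutdown price = $10; break-even price = $218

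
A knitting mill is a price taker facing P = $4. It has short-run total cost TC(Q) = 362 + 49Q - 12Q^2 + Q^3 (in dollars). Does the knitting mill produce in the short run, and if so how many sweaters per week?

Shut down

Strip out fixed cost: VC = 49Q - 12Q^2 + Q^3. Then AVC = 49 - 12Q + Q^2 and MC = 49 - 24Q + 3Q^2.
The AVC parabola has its vertex at Q = 12/2 = 6, where AVC = 49 - 12·6 + 6^2 = $13.
With P < min AVC ($4 < $13), every unit sold adds to the loss.
Shutting down limits the loss to fixed cost, $362.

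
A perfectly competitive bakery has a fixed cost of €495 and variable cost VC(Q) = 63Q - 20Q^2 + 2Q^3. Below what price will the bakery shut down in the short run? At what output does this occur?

The firm shuts down when price falls below the minimum of average variable cost. AVC = VC/Q = 63 - 20Q + 2Q^2.
dAVC/dQ = -20 + 4Q = 0 gives Q = 5. min AVC = 63 - 20·5 + 2·5^2 = 13.
For P < €13 the firm produces nothing.

€13 per unit, at Q = 5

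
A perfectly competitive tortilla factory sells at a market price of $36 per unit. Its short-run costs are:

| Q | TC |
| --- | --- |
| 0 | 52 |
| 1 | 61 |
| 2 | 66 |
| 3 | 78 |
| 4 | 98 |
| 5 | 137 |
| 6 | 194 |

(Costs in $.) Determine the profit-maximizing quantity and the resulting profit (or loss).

Profit at each row (π = 36Q − TC): Q=0: -52; Q=1: -25; Q=2: 6; Q=3: 30; Q=4: 46; Q=5: 43; Q=6: 22.
Profit is maximized at Q = 4. AVC there is 46/4 = $11.50 ≤ P, so producing beats shutting down (which would give -$52).

Q = 4; profit = $46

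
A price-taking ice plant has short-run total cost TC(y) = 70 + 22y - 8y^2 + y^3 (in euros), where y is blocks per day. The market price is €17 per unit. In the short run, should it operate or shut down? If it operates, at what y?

Produce at y = 5

From TC, MC = TC'(y) = 22 - 16y + 3y^2 and AVC = VC/y = 22 - 8y + y^2.
The AVC parabola has its vertex at y = 8/2 = 4, where AVC = 22 - 8·4 + 4^2 = €6.
Since P = €17 ≥ min AVC = €6, price covers variable cost and the firm should produce.
P = MC gives 5 - 16y + 3y^2 = 0, with roots 1/3 and 5. Take the larger (rising MC): y* = 5.
Check: AVC at y = 5 is €7 ≤ P, so revenue covers variable cost.
Profit = P·y − TC = 17·5 − 105 = -€20, a loss, but smaller than the €70 fixed cost the firm would lose by shutting down.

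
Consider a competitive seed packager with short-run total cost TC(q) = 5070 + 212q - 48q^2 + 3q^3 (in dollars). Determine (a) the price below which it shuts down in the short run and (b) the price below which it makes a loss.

AVC = 212 - 48q + 3q^2; minimized at q = 8, giving min AVC = $20. That is the shutdown price.
ATC = 5070/q + 212 - 48q + 3q^2. Setting dATC/dq = −5070/q^2 − 48 + 6q = 0 gives q = 13 (since 6·13^3 − 48·13^2 = 5070).
min ATC = 5070/13 + 212 − 48·13 + 3·13^2 = $485. That is the break-even price.
Between these two prices the firm operates at a loss; above $485 it earns a profit.

Shutdown price = $20; break-even price = $485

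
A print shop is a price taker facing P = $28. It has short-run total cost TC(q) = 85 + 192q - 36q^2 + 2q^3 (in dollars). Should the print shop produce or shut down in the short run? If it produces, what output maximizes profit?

Variable cost is VC = 192q - 36q^2 + 2q^3, so AVC = VC/q = 192 - 36q + 2q^2 and MC = dTC/dq = 192 - 72q + 6q^2.
The AVC parabola has its vertex at q = 36/4 = 9, where AVC = 192 - 36·9 + 2·9^2 = $30.
With P < min AVC ($28 < $30), every unit sold adds to the loss.
The firm minimizes its loss by shutting down and losing only its fixed cost of $85.

Shut down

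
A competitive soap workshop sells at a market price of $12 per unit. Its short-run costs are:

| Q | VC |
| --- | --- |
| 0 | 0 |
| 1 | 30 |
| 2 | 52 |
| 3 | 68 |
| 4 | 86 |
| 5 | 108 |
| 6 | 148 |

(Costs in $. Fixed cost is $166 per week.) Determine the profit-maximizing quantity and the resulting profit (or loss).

Q = 0 (shut down); profit = -$166

Compute π = P·Q − TC at each output: Q=0: -166; Q=1: -184; Q=2: -194; Q=3: -198; Q=4: -204; Q=5: -214; Q=6: -242.
Profit is highest at Q = 0. Equivalently, the lowest AVC in the table is 86/4 ≈ $21.50 at Q = 4, and P = $12 falls below it — price never covers variable cost, so the firm shuts down and loses only its fixed cost.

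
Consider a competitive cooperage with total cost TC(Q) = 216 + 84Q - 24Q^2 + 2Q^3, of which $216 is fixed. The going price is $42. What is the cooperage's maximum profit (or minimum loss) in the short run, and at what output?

AVC = 84 - 24Q + 2Q^2; min AVC = $12 at Q = 6. Since P = $42 ≥ min AVC, the firm produces.
MC = 84 - 48Q + 6Q^2. Setting P = MC and taking the root on the rising branch gives Q* = 7.
TR = 42·7 = 294. TC = 216 + 98 = 314. Profit = 294 − 314 = -$20.
Shutting down would mean losing the fixed cost of $216, so operating at a loss of $20 is better by $196.

Profit = -$20 at Q = 7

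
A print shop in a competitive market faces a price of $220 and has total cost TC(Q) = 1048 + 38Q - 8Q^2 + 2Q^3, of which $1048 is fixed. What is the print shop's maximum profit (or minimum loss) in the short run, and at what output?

Profit = -$68 at Q = 7

AVC = 38 - 8Q + 2Q^2 has its minimum $30 at Q = 2; price $220 clears that bar, so the firm operates.
With MC = 38 - 16Q + 6Q^2, P = MC on the upward-sloping part at Q* = 7.
TR = 220·7 = 1540. TC = 1048 + 560 = 1608. Profit = 1540 − 1608 = -$68.
Shutting down would mean losing the fixed cost of $1048, so operating at a loss of $68 is better by $980.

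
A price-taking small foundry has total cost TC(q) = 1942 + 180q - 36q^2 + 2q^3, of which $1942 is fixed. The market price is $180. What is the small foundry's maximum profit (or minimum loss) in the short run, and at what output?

Profit = -$214 at q = 12

AVC = 180 - 36q + 2q^2 has its minimum $18 at q = 9; price $180 clears that bar, so the firm operates.
With MC = 180 - 72q + 6q^2, P = MC on the upward-sloping part at q* = 12.
TR = 180·12 = 2160. TC = 1942 + 432 = 2374. Profit = 2160 − 2374 = -$214.
By producing, the firm covers all variable cost plus $1728 of fixed cost; shutting down would lose the full $1942.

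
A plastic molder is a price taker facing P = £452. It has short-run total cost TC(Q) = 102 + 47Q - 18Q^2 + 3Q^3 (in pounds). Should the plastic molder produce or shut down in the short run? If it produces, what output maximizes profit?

Produce at Q = 9

Variable cost is VC = 47Q - 18Q^2 + 3Q^3, so AVC = VC/Q = 47 - 18Q + 3Q^2 and MC = dTC/dQ = 47 - 36Q + 9Q^2.
AVC hits its minimum where MC = AVC, at Q = 3, giving min AVC = 47 - 18·3 + 3·3^2 = £20.
Since P = £452 ≥ min AVC = £20, price covers variable cost and the firm should produce.
Solving P = MC: -405 - 36Q + 9Q^2 = 0 ⇒ Q = -5 or 9. On the upward-sloping branch, Q* = 9.
Check: AVC at Q = 9 is £128 ≤ P, so revenue covers variable cost.
Profit = P·Q − TC = 452·9 − 1254 = £2814.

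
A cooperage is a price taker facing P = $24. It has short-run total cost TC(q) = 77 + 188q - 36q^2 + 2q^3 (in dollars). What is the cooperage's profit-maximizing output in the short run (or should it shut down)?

Shut down

Variable cost is VC = 188q - 36q^2 + 2q^3, so AVC = VC/q = 188 - 36q + 2q^2 and MC = dTC/dq = 188 - 72q + 6q^2.
AVC hits its minimum where MC = AVC, at q = 9, giving min AVC = 188 - 36·9 + 2·9^2 = $26.
Since P = $24 < min AVC = $26, price fails to cover variable cost at any output.
Best response: produce nothing and absorb the $77 fixed cost.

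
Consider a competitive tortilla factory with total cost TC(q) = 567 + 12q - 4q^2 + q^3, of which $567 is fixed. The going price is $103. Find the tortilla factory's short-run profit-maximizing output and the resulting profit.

Profit = -$77 at q = 7

AVC = 12 - 4q + q^2; min AVC = $8 at q = 2. Since P = $103 ≥ min AVC, the firm produces.
MC = 12 - 8q + 3q^2. Setting P = MC and taking the root on the rising branch gives q* = 7.
TR = 103·7 = 721. TC = 567 + 231 = 798. Profit = 721 − 798 = -$77.
By producing, the firm covers all variable cost plus $490 of fixed cost; shutting down would lose the full $567.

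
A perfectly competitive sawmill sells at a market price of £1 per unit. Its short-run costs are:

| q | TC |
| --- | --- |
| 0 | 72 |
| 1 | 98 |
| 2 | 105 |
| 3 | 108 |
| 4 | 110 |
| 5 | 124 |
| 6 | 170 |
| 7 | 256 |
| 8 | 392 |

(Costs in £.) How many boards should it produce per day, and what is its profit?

q = 0 (shut down); profit = -£72

Profit at each row (π = 1q − TC): q=0: -72; q=1: -97; q=2: -103; q=3: -105; q=4: -106; q=5: -119; q=6: -164; q=7: -249; q=8: -384.
Profit is highest at q = 0. Equivalently, the lowest AVC in the table is 38/4 ≈ £9.50 at q = 4, and P = £1 falls below it — price never covers variable cost, so the firm shuts down and loses only its fixed cost.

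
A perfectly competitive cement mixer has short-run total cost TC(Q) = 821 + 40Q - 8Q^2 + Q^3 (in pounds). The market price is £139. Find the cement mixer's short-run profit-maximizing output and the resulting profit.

Profit = -£11 at Q = 9

AVC = 40 - 8Q + Q^2; min AVC = £24 at Q = 4. Since P = £139 ≥ min AVC, the firm produces.
With MC = 40 - 16Q + 3Q^2, P = MC on the upward-sloping part at Q* = 9.
TR = 139·9 = 1251. TC = 821 + 441 = 1262. Profit = 1251 − 1262 = -£11.
Shutting down would mean losing the fixed cost of £821, so operating at a loss of £11 is better by £810.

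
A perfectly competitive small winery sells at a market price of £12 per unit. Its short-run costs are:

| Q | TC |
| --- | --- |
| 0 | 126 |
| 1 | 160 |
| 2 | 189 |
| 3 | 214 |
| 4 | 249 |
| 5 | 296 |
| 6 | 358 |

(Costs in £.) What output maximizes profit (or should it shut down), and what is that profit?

Profit at each row (π = 12Q − TC): Q=0: -126; Q=1: -148; Q=2: -165; Q=3: -178; Q=4: -201; Q=5: -236; Q=6: -286.
Profit is highest at Q = 0. Equivalently, the lowest AVC in the table is 88/3 ≈ £29.33 at Q = 3, and P = £12 falls below it — price never covers variable cost, so the firm shuts down and loses only its fixed cost.

Q = 0 (shut down); profit = -£126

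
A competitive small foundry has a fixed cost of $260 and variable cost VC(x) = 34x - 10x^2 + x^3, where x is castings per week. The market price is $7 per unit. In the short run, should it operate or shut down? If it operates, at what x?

Shut down

From TC, MC = TC'(x) = 34 - 20x + 3x^2 and AVC = VC/x = 34 - 10x + x^2.
The AVC parabola has its vertex at x = 10/2 = 5, where AVC = 34 - 10·5 + 5^2 = $9.
P = $7 lies below min AVC = $9; no output level covers variable cost.
Shutting down limits the loss to fixed cost, $260.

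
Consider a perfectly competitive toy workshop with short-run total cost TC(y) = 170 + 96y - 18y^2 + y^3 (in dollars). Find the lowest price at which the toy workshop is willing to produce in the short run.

$15 per unit

The shutdown price is the minimum of AVC. VC = 96y - 18y^2 + y^3, so AVC = 96 - 18y + y^2.
At the minimum of AVC, MC = AVC. MC = 96 - 36y + 3y^2; setting MC = AVC gives 2y^2 - 18y = 0, so y = 9. min AVC = 15.
The firm shuts down for any P below $15.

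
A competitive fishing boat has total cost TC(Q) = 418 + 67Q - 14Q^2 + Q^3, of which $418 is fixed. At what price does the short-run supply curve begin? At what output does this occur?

The firm shuts down when price falls below the minimum of average variable cost. AVC = VC/Q = 67 - 14Q + Q^2.
At the minimum of AVC, MC = AVC. MC = 67 - 28Q + 3Q^2; setting MC = AVC gives 2Q^2 - 14Q = 0, so Q = 7. min AVC = 18.
So the shutdown price is $18.

$18 per unit, at Q = 7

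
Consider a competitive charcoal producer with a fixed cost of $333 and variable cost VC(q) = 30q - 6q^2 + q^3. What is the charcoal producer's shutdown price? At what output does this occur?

$21 per unit, at q = 3

Short-run supply begins at min AVC. From VC = 30q - 6q^2 + q^3, AVC = 30 - 6q + q^2.
dAVC/dq = -6 + 2q = 0 gives q = 3. min AVC = 30 - 6·3 + 3^2 = 21.
The firm shuts down for any P below $21.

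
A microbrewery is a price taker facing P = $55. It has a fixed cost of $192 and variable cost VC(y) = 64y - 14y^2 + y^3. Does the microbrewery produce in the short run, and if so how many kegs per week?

Produce at y = 9

Variable cost is VC = 64y - 14y^2 + y^3, so AVC = VC/y = 64 - 14y + y^2 and MC = dTC/dy = 64 - 28y + 3y^2.
AVC hits its minimum where MC = AVC, at y = 7, giving min AVC = 64 - 14·7 + 7^2 = $15.
P = $55 exceeds min AVC = $15, so the firm stays open.
Set P = MC: 55 = 64 - 28y + 3y^2 → 9 - 28y + 3y^2 = 0. The roots are y = 1/3 and y = 9; the profit-maximizing output is on the rising part of MC, so y* = 9.
Check: AVC at y = 9 is $19 ≤ P, so revenue covers variable cost.
Profit = P·y − TC = 55·9 − 363 = $132.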